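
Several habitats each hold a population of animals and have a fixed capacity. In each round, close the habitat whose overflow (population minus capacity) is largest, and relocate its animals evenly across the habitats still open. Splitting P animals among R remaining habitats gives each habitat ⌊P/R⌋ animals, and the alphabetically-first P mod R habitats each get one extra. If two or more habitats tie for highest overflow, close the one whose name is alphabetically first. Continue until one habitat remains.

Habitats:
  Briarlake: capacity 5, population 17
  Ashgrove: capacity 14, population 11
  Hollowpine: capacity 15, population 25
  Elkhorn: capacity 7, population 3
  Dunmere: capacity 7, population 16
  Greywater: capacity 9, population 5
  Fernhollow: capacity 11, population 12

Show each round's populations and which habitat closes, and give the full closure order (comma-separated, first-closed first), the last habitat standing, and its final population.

Closure order: Briarlake, Dunmere, Hollowpine, Fernhollow, Ashgrove, Elkhorn
Last habitat: Greywater with 89 animals

Round 1: Ashgrove=11 Briarlake=17 Dunmere=16 Elkhorn=3 Fernhollow=12 Greywater=5 Hollowpine=25 → close Briarlake (overflow 12)
  17÷6 = 2 each, +1 to first 5
Round 2: Ashgrove=14 Dunmere=19 Elkhorn=6 Fernhollow=15 Greywater=8 Hollowpine=27 → close Dunmere (overflow 12)
  19÷5 = 3 each, +1 to first 4
Round 3: Ashgrove=18 Elkhorn=10 Fernhollow=19 Greywater=12 Hollowpine=30 → close Hollowpine (overflow 15)
  30÷4 = 7 each, +1 to first 2
Round 4: Ashgrove=26 Elkhorn=18 Fernhollow=26 Greywater=19 → close Fernhollow (overflow 15)
  26÷3 = 8 each, +1 to first 2
Round 5: Ashgrove=35 Elkhorn=27 Greywater=27 → close Ashgrove (overflow 21)
  35÷2 = 17 each, +1 to first 1
Round 6: Elkhorn=45 Greywater=44 → close Elkhorn (overflow 38)
  45÷1 = 45 each, +1 to first 0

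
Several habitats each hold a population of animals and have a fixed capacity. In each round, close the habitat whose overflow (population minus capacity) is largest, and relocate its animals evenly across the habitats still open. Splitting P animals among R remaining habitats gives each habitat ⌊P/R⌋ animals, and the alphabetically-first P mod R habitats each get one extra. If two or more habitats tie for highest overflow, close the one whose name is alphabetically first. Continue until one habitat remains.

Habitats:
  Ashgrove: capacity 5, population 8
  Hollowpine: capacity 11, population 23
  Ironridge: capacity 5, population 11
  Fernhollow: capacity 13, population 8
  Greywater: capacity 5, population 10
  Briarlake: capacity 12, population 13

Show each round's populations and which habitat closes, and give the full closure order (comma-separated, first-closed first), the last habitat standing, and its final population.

Round 1: Ashgrove=8 Briarlake=13 Fernhollow=8 Greywater=10 Hollowpine=23 Ironridge=11 → close Hollowpine (overflow 12)
  23÷5 = 4 each, +1 to first 3
Round 2: Ashgrove=13 Briarlake=18 Fernhollow=13 Greywater=14 Ironridge=15 → close Ironridge (overflow 10)
  15÷4 = 3 each, +1 to first 3
Round 3: Ashgrove=17 Briarlake=22 Fernhollow=17 Greywater=17 → close Ashgrove (overflow 12)
  17÷3 = 5 each, +1 to first 2
Round 4: Briarlake=28 Fernhollow=23 Greywater=22 → close Greywater (overflow 17)
  22÷2 = 11 each, +1 to first 0
Round 5: Briarlake=39 Fernhollow=34 → close Briarlake (overflow 27)
  39÷1 = 39 each, +1 to first 0

Closure order: Hollowpine, Ironridge, Ashgrove, Greywater, Briarlake
Last habitat: Fernhollow with 73 animals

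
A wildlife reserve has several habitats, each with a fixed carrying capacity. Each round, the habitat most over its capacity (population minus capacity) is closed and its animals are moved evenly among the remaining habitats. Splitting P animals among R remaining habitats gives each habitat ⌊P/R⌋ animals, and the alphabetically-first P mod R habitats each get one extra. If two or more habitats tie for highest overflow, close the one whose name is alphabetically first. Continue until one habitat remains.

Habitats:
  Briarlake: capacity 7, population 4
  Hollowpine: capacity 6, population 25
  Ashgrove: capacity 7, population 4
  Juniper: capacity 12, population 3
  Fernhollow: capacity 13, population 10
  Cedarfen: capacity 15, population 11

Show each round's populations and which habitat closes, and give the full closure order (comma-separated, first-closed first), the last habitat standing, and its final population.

Closure order: Hollowpine, Ashgrove, Briarlake, Fernhollow, Cedarfen
Last habitat: Juniper with 57 animals

Round 1: Ashgrove=4 Briarlake=4 Cedarfen=11 Fernhollow=10 Hollowpine=25 Juniper=3 → close Hollowpine (overflow 19)
  25÷5 = 5 each, +1 to first 0
Round 2: Ashgrove=9 Briarlake=9 Cedarfen=16 Fernhollow=15 Juniper=8 → close Ashgrove (overflow 2)
  9÷4 = 2 each, +1 to first 1
Round 3: Briarlake=12 Cedarfen=18 Fernhollow=17 Juniper=10 → close Briarlake (overflow 5)
  12÷3 = 4 each, +1 to first 0
Round 4: Cedarfen=22 Fernhollow=21 Juniper=14 → close Fernhollow (overflow 8)
  21÷2 = 10 each, +1 to first 1
Round 5: Cedarfen=33 Juniper=24 → close Cedarfen (overflow 18)
  33÷1 = 33 each, +1 to first 0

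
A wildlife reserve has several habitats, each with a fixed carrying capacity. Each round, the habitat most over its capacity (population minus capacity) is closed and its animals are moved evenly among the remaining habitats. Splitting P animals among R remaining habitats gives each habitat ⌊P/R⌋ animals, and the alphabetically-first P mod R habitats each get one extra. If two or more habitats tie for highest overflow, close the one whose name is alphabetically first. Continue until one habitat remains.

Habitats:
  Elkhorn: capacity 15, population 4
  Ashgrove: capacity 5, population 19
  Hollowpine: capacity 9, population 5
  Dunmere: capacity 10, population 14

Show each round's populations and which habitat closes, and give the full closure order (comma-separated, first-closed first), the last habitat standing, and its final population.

Closure order: Ashgrove, Dunmere, Hollowpine
Last habitat: Elkhorn with 42 animals

Round 1: Ashgrove=19 Dunmere=14 Elkhorn=4 Hollowpine=5 → close Ashgrove (overflow 14)
  19÷3 = 6 each, +1 to first 1
Round 2: Dunmere=21 Elkhorn=10 Hollowpine=11 → close Dunmere (overflow 11)
  21÷2 = 10 each, +1 to first 1
Round 3: Elkhorn=21 Hollowpine=21 → close Hollowpine (overflow 12)
  21÷1 = 21 each, +1 to first 0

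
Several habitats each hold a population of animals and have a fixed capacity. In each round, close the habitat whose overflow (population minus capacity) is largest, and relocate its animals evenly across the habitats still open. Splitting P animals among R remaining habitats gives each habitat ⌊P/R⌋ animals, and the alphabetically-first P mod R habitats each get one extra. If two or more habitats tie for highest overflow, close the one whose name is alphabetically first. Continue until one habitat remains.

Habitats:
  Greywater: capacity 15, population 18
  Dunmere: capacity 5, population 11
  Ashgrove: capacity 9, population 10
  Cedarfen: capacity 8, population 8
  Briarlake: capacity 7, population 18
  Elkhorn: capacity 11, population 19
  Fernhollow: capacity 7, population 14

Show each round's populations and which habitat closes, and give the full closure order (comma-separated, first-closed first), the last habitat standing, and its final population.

Round 1: Ashgrove=10 Briarlake=18 Cedarfen=8 Dunmere=11 Elkhorn=19 Fernhollow=14 Greywater=18 → close Briarlake (overflow 11)
  18÷6 = 3 each, +1 to first 0
Round 2: Ashgrove=13 Cedarfen=11 Dunmere=14 Elkhorn=22 Fernhollow=17 Greywater=21 → close Elkhorn (overflow 11)
  22÷5 = 4 each, +1 to first 2
Round 3: Ashgrove=18 Cedarfen=16 Dunmere=18 Fernhollow=21 Greywater=25 → close Fernhollow (overflow 14)
  21÷4 = 5 each, +1 to first 1
Round 4: Ashgrove=24 Cedarfen=21 Dunmere=23 Greywater=30 → close Dunmere (overflow 18)
  23÷3 = 7 each, +1 to first 2
Round 5: Ashgrove=32 Cedarfen=29 Greywater=37 → close Ashgrove (overflow 23)
  32÷2 = 16 each, +1 to first 0
Round 6: Cedarfen=45 Greywater=53 → close Greywater (overflow 38)
  53÷1 = 53 each, +1 to first 0

Closure order: Briarlake, Elkhorn, Fernhollow, Dunmere, Ashgrove, Greywater
Last habitat: Cedarfen with 98 animals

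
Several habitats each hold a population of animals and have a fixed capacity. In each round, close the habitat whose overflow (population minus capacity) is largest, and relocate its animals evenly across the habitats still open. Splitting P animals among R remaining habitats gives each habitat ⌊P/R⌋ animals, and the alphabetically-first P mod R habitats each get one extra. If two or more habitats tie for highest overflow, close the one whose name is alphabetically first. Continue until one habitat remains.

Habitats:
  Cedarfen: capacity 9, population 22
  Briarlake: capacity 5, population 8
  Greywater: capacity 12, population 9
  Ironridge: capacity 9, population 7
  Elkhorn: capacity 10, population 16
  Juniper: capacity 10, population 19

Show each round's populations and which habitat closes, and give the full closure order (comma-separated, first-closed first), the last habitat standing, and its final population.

Round 1: Briarlake=8 Cedarfen=22 Elkhorn=16 Greywater=9 Ironridge=7 Juniper=19 → close Cedarfen (overflow 13)
  22÷5 = 4 each, +1 to first 2
Round 2: Briarlake=13 Elkhorn=21 Greywater=13 Ironridge=11 Juniper=23 → close Juniper (overflow 13)
  23÷4 = 5 each, +1 to first 3
Round 3: Briarlake=19 Elkhorn=27 Greywater=19 Ironridge=16 → close Elkhorn (overflow 17)
  27÷3 = 9 each, +1 to first 0
Round 4: Briarlake=28 Greywater=28 Ironridge=25 → close Briarlake (overflow 23)
  28÷2 = 14 each, +1 to first 0
Round 5: Greywater=42 Ironridge=39 → close Greywater (overflow 30)
  42÷1 = 42 each, +1 to first 0

Closure order: Cedarfen, Juniper, Elkhorn, Briarlake, Greywater
Last habitat: Ironridge with 81 animals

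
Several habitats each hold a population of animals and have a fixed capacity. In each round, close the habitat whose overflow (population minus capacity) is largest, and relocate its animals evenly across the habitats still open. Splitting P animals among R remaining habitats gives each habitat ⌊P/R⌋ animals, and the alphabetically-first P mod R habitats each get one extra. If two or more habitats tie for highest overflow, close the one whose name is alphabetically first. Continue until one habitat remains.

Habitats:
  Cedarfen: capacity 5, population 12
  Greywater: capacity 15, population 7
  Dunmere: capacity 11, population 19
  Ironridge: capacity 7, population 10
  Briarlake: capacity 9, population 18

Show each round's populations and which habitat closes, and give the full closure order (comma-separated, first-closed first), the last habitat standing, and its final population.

Closure order: Briarlake, Dunmere, Cedarfen, Ironridge
Last habitat: Greywater with 66 animals

Round 1: Briarlake=18 Cedarfen=12 Dunmere=19 Greywater=7 Ironridge=10 → close Briarlake (overflow 9)
  18÷4 = 4 each, +1 to first 2
Round 2: Cedarfen=17 Dunmere=24 Greywater=11 Ironridge=14 → close Dunmere (overflow 13)
  24÷3 = 8 each, +1 to first 0
Round 3: Cedarfen=25 Greywater=19 Ironridge=22 → close Cedarfen (overflow 20)
  25÷2 = 12 each, +1 to first 1
Round 4: Greywater=32 Ironridge=34 → close Ironridge (overflow 27)
  34÷1 = 34 each, +1 to first 0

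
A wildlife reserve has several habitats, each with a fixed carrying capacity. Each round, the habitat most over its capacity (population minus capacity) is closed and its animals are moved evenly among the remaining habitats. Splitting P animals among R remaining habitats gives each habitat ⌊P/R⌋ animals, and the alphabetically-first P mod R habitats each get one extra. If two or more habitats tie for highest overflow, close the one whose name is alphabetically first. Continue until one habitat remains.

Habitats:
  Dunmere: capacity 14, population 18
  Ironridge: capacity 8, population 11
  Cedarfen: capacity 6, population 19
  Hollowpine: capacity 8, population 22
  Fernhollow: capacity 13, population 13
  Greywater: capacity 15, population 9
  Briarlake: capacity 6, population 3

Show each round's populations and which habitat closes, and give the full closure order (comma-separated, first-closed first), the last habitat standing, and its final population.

Closure order: Hollowpine, Cedarfen, Dunmere, Fernhollow, Ironridge, Briarlake
Last habitat: Greywater with 95 animals

Round 1: Briarlake=3 Cedarfen=19 Dunmere=18 Fernhollow=13 Greywater=9 Hollowpine=22 Ironridge=11 → close Hollowpine (overflow 14)
  22÷6 = 3 each, +1 to first 4
Round 2: Briarlake=7 Cedarfen=23 Dunmere=22 Fernhollow=17 Greywater=12 Ironridge=14 → close Cedarfen (overflow 17)
  23÷5 = 4 each, +1 to first 3
Round 3: Briarlake=12 Dunmere=27 Fernhollow=22 Greywater=16 Ironridge=18 → close Dunmere (overflow 13)
  27÷4 = 6 each, +1 to first 3
Round 4: Briarlake=19 Fernhollow=29 Greywater=23 Ironridge=24 → close Fernhollow (overflow 16)
  29÷3 = 9 each, +1 to first 2
Round 5: Briarlake=29 Greywater=33 Ironridge=33 → close Ironridge (overflow 25)
  33÷2 = 16 each, +1 to first 1
Round 6: Briarlake=46 Greywater=49 → close Briarlake (overflow 40)
  46÷1 = 46 each, +1 to first 0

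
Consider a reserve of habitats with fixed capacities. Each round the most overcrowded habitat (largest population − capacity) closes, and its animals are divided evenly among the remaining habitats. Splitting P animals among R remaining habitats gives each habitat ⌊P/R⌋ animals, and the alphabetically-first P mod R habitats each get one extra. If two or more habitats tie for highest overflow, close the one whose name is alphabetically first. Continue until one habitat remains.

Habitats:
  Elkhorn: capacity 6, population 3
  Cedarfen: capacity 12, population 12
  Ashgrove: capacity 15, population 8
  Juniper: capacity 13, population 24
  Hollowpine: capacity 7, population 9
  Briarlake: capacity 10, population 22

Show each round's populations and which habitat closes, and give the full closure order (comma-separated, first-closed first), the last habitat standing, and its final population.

Closure order: Briarlake, Juniper, Hollowpine, Cedarfen, Elkhorn
Last habitat: Ashgrove with 78 animals

Round 1: Ashgrove=8 Briarlake=22 Cedarfen=12 Elkhorn=3 Hollowpine=9 Juniper=24 → close Briarlake (overflow 12)
  22÷5 = 4 each, +1 to first 2
Round 2: Ashgrove=13 Cedarfen=17 Elkhorn=7 Hollowpine=13 Juniper=28 → close Juniper (overflow 15)
  28÷4 = 7 each, +1 to first 0
Round 3: Ashgrove=20 Cedarfen=24 Elkhorn=14 Hollowpine=20 → close Hollowpine (overflow 13)
  20÷3 = 6 each, +1 to first 2
Round 4: Ashgrove=27 Cedarfen=31 Elkhorn=20 → close Cedarfen (overflow 19)
  31÷2 = 15 each, +1 to first 1
Round 5: Ashgrove=43 Elkhorn=35 → close Elkhorn (overflow 29)
  35÷1 = 35 each, +1 to first 0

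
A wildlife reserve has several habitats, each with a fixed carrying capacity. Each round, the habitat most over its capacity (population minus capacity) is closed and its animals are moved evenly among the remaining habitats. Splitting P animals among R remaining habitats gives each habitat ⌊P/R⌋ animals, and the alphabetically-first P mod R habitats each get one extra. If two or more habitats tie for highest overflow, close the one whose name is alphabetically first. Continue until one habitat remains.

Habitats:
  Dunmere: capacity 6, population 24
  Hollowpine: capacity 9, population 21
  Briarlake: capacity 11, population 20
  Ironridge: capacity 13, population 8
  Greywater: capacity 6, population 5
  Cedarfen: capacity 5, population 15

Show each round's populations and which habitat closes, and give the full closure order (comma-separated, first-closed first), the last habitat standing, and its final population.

Closure order: Dunmere, Hollowpine, Cedarfen, Briarlake, Greywater
Last habitat: Ironridge with 93 animals

Round 1: Briarlake=20 Cedarfen=15 Dunmere=24 Greywater=5 Hollowpine=21 Ironridge=8 → close Dunmere (overflow 18)
  24÷5 = 4 each, +1 to first 4
Round 2: Briarlake=25 Cedarfen=20 Greywater=10 Hollowpine=26 Ironridge=12 → close Hollowpine (overflow 17)
  26÷4 = 6 each, +1 to first 2
Round 3: Briarlake=32 Cedarfen=27 Greywater=16 Ironridge=18 → close Cedarfen (overflow 22)
  27÷3 = 9 each, +1 to first 0
Round 4: Briarlake=41 Greywater=25 Ironridge=27 → close Briarlake (overflow 30)
  41÷2 = 20 each, +1 to first 1
Round 5: Greywater=46 Ironridge=47 → close Greywater (overflow 40)
  46÷1 = 46 each, +1 to first 0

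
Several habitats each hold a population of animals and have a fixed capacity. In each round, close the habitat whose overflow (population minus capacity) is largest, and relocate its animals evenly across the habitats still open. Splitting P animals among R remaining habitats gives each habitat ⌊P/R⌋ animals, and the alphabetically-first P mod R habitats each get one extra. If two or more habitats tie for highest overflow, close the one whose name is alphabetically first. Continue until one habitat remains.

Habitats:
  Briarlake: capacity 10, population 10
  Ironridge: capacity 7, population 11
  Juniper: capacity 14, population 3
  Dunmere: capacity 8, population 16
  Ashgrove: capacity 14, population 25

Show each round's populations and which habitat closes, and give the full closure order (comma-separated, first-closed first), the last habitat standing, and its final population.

Round 1: Ashgrove=25 Briarlake=10 Dunmere=16 Ironridge=11 Juniper=3 → close Ashgrove (overflow 11)
  25÷4 = 6 each, +1 to first 1
Round 2: Briarlake=17 Dunmere=22 Ironridge=17 Juniper=9 → close Dunmere (overflow 14)
  22÷3 = 7 each, +1 to first 1
Round 3: Briarlake=25 Ironridge=24 Juniper=16 → close Ironridge (overflow 17)
  24÷2 = 12 each, +1 to first 0
Round 4: Briarlake=37 Juniper=28 → close Briarlake (overflow 27)
  37÷1 = 37 each, +1 to first 0

Closure order: Ashgrove, Dunmere, Ironridge, Briarlake
Last habitat: Juniper with 65 animals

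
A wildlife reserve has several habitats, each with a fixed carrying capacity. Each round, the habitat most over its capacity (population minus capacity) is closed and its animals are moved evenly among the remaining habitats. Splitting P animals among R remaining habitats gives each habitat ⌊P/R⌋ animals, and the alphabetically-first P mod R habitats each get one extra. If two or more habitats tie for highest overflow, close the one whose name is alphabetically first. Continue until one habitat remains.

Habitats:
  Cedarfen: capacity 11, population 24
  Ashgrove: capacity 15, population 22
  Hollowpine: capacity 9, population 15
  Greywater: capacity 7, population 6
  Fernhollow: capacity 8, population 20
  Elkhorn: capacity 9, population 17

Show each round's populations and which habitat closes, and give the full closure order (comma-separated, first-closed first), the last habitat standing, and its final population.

Round 1: Ashgrove=22 Cedarfen=24 Elkhorn=17 Fernhollow=20 Greywater=6 Hollowpine=15 → close Cedarfen (overflow 13)
  24÷5 = 4 each, +1 to first 4
Round 2: Ashgrove=27 Elkhorn=22 Fernhollow=25 Greywater=11 Hollowpine=19 → close Fernhollow (overflow 17)
  25÷4 = 6 each, +1 to first 1
Round 3: Ashgrove=34 Elkhorn=28 Greywater=17 Hollowpine=25 → close Ashgrove (overflow 19)
  34÷3 = 11 each, +1 to first 1
Round 4: Elkhorn=40 Greywater=28 Hollowpine=36 → close Elkhorn (overflow 31)
  40÷2 = 20 each, +1 to first 0
Round 5: Greywater=48 Hollowpine=56 → close Hollowpine (overflow 47)
  56÷1 = 56 each, +1 to first 0

Closure order: Cedarfen, Fernhollow, Ashgrove, Elkhorn, Hollowpine
Last habitat: Greywater with 104 animals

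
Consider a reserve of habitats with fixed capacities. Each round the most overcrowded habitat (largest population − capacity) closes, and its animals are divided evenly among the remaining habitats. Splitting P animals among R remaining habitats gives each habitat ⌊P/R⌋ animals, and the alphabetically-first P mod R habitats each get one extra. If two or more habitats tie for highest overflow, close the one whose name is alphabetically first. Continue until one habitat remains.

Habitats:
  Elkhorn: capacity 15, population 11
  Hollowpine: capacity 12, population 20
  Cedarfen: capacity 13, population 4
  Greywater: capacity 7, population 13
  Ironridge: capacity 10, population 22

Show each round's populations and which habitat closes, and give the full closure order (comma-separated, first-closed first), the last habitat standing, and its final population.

Closure order: Ironridge, Hollowpine, Greywater, Elkhorn
Last habitat: Cedarfen with 70 animals

Round 1: Cedarfen=4 Elkhorn=11 Greywater=13 Hollowpine=20 Ironridge=22 → close Ironridge (overflow 12)
  22÷4 = 5 each, +1 to first 2
Round 2: Cedarfen=10 Elkhorn=17 Greywater=18 Hollowpine=25 → close Hollowpine (overflow 13)
  25÷3 = 8 each, +1 to first 1
Round 3: Cedarfen=19 Elkhorn=25 Greywater=26 → close Greywater (overflow 19)
  26÷2 = 13 each, +1 to first 0
Round 4: Cedarfen=32 Elkhorn=38 → close Elkhorn (overflow 23)
  38÷1 = 38 each, +1 to first 0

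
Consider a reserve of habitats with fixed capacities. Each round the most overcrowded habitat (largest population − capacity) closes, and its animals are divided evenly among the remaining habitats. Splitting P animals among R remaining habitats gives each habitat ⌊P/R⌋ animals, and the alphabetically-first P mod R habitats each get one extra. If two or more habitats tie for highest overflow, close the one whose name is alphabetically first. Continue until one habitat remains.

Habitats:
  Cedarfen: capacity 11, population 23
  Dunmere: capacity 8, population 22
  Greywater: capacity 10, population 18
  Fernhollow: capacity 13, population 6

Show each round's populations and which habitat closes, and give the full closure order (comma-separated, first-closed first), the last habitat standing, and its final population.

Round 1: Cedarfen=23 Dunmere=22 Fernhollow=6 Greywater=18 → close Dunmere (overflow 14)
  22÷3 = 7 each, +1 to first 1
Round 2: Cedarfen=31 Fernhollow=13 Greywater=25 → close Cedarfen (overflow 20)
  31÷2 = 15 each, +1 to first 1
Round 3: Fernhollow=29 Greywater=40 → close Greywater (overflow 30)
  40÷1 = 40 each, +1 to first 0

Closure order: Dunmere, Cedarfen, Greywater
Last habitat: Fernhollow with 69 animals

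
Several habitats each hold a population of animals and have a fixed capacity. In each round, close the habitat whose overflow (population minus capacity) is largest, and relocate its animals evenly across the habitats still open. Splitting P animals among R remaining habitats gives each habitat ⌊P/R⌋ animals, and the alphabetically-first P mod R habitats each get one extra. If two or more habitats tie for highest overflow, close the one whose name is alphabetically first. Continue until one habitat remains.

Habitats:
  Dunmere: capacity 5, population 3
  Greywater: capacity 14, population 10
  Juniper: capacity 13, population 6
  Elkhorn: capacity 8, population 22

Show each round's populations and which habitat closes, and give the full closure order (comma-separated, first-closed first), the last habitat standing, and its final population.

Round 1: Dunmere=3 Elkhorn=22 Greywater=10 Juniper=6 → close Elkhorn (overflow 14)
  22÷3 = 7 each, +1 to first 1
Round 2: Dunmere=11 Greywater=17 Juniper=13 → close Dunmere (overflow 6)
  11÷2 = 5 each, +1 to first 1
Round 3: Greywater=23 Juniper=18 → close Greywater (overflow 9)
  23÷1 = 23 each, +1 to first 0

Closure order: Elkhorn, Dunmere, Greywater
Last habitat: Juniper with 41 animals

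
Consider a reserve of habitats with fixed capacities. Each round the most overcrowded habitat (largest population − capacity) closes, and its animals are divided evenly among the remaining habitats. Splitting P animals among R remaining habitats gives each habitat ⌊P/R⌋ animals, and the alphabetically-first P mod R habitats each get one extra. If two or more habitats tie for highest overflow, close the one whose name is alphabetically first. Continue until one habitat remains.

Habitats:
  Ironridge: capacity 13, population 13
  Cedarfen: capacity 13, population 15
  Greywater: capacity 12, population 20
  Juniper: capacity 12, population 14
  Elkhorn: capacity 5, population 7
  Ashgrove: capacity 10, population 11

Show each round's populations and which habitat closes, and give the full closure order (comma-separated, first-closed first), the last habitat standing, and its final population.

Closure order: Greywater, Cedarfen, Elkhorn, Ashgrove, Juniper
Last habitat: Ironridge with 80 animals

Round 1: Ashgrove=11 Cedarfen=15 Elkhorn=7 Greywater=20 Ironridge=13 Juniper=14 → close Greywater (overflow 8)
  20÷5 = 4 each, +1 to first 0
Round 2: Ashgrove=15 Cedarfen=19 Elkhorn=11 Ironridge=17 Juniper=18 → close Cedarfen (overflow 6)
  19÷4 = 4 each, +1 to first 3
Round 3: Ashgrove=20 Elkhorn=16 Ironridge=22 Juniper=22 → close Elkhorn (overflow 11)
  16÷3 = 5 each, +1 to first 1
Round 4: Ashgrove=26 Ironridge=27 Juniper=27 → close Ashgrove (overflow 16)
  26÷2 = 13 each, +1 to first 0
Round 5: Ironridge=40 Juniper=40 → close Juniper (overflow 28)
  40÷1 = 40 each, +1 to first 0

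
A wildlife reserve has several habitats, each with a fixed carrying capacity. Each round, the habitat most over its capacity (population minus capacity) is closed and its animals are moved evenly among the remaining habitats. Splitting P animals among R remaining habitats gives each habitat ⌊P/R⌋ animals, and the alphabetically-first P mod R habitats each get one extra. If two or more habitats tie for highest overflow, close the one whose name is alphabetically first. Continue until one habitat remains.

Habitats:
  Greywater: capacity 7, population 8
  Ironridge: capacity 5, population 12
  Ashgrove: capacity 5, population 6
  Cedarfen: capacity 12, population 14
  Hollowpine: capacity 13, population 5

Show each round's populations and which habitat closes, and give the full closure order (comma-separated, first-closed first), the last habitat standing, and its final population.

Closure order: Ironridge, Cedarfen, Ashgrove, Greywater
Last habitat: Hollowpine with 45 animals

Round 1: Ashgrove=6 Cedarfen=14 Greywater=8 Hollowpine=5 Ironridge=12 → close Ironridge (overflow 7)
  12÷4 = 3 each, +1 to first 0
Round 2: Ashgrove=9 Cedarfen=17 Greywater=11 Hollowpine=8 → close Cedarfen (overflow 5)
  17÷3 = 5 each, +1 to first 2
Round 3: Ashgrove=15 Greywater=17 Hollowpine=13 → close Ashgrove (overflow 10)
  15÷2 = 7 each, +1 to first 1
Round 4: Greywater=25 Hollowpine=20 → close Greywater (overflow 18)
  25÷1 = 25 each, +1 to first 0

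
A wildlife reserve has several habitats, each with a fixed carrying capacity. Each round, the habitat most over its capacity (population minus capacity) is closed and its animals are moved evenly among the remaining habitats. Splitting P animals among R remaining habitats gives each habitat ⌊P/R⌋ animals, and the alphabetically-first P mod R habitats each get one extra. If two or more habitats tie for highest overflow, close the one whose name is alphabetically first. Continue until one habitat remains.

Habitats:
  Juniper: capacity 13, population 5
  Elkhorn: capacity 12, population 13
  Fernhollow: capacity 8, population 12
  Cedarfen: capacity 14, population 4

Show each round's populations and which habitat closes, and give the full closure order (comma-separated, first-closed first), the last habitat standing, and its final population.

Closure order: Fernhollow, Elkhorn, Juniper
Last habitat: Cedarfen with 34 animals

Round 1: Cedarfen=4 Elkhorn=13 Fernhollow=12 Juniper=5 → close Fernhollow (overflow 4)
  12÷3 = 4 each, +1 to first 0
Round 2: Cedarfen=8 Elkhorn=17 Juniper=9 → close Elkhorn (overflow 5)
  17÷2 = 8 each, +1 to first 1
Round 3: Cedarfen=17 Juniper=17 → close Juniper (overflow 4)
  17÷1 = 17 each, +1 to first 0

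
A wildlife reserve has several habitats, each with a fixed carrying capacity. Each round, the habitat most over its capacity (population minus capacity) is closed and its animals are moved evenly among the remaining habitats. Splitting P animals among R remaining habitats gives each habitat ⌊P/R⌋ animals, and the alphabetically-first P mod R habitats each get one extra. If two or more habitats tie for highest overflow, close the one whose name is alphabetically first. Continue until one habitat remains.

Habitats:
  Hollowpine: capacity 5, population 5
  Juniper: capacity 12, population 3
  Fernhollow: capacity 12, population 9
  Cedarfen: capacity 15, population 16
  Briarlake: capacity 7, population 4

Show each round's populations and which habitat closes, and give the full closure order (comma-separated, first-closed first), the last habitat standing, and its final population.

Round 1: Briarlake=4 Cedarfen=16 Fernhollow=9 Hollowpine=5 Juniper=3 → close Cedarfen (overflow 1)
  16÷4 = 4 each, +1 to first 0
Round 2: Briarlake=8 Fernhollow=13 Hollowpine=9 Juniper=7 → close Hollowpine (overflow 4)
  9÷3 = 3 each, +1 to first 0
Round 3: Briarlake=11 Fernhollow=16 Juniper=10 → close Briarlake (overflow 4)
  11÷2 = 5 each, +1 to first 1
Round 4: Fernhollow=22 Juniper=15 → close Fernhollow (overflow 10)
  22÷1 = 22 each, +1 to first 0

Closure order: Cedarfen, Hollowpine, Briarlake, Fernhollow
Last habitat: Juniper with 37 animals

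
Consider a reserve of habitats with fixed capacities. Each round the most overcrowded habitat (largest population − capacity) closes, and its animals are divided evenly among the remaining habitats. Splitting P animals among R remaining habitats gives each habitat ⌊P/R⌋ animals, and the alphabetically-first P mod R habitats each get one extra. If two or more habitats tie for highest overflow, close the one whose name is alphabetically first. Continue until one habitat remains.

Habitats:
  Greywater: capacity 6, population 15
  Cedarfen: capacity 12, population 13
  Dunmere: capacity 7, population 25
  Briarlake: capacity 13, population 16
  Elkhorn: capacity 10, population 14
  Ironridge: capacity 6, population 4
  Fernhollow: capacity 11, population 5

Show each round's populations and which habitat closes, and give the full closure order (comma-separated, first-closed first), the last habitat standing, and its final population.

Round 1: Briarlake=16 Cedarfen=13 Dunmere=25 Elkhorn=14 Fernhollow=5 Greywater=15 Ironridge=4 → close Dunmere (overflow 18)
  25÷6 = 4 each, +1 to first 1
Round 2: Briarlake=21 Cedarfen=17 Elkhorn=18 Fernhollow=9 Greywater=19 Ironridge=8 → close Greywater (overflow 13)
  19÷5 = 3 each, +1 to first 4
Round 3: Briarlake=25 Cedarfen=21 Elkhorn=22 Fernhollow=13 Ironridge=11 → close Briarlake (overflow 12)
  25÷4 = 6 each, +1 to first 1
Round 4: Cedarfen=28 Elkhorn=28 Fernhollow=19 Ironridge=17 → close Elkhorn (overflow 18)
  28÷3 = 9 each, +1 to first 1
Round 5: Cedarfen=38 Fernhollow=28 Ironridge=26 → close Cedarfen (overflow 26)
  38÷2 = 19 each, +1 to first 0
Round 6: Fernhollow=47 Ironridge=45 → close Ironridge (overflow 39)
  45÷1 = 45 each, +1 to first 0

Closure order: Dunmere, Greywater, Briarlake, Elkhorn, Cedarfen, Ironridge
Last habitat: Fernhollow with 92 animals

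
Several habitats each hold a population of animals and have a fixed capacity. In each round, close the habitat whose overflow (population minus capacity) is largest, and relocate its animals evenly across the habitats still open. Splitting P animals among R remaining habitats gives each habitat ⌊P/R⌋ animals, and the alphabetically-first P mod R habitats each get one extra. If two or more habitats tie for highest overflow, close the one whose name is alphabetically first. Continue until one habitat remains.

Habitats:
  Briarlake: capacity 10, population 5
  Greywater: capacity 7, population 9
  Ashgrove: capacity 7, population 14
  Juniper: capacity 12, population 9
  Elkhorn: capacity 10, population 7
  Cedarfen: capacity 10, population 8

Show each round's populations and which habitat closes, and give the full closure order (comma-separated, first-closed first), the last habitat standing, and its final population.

Closure order: Ashgrove, Greywater, Cedarfen, Elkhorn, Briarlake
Last habitat: Juniper with 52 animals

Round 1: Ashgrove=14 Briarlake=5 Cedarfen=8 Elkhorn=7 Greywater=9 Juniper=9 → close Ashgrove (overflow 7)
  14÷5 = 2 each, +1 to first 4
Round 2: Briarlake=8 Cedarfen=11 Elkhorn=10 Greywater=12 Juniper=11 → close Greywater (overflow 5)
  12÷4 = 3 each, +1 to first 0
Round 3: Briarlake=11 Cedarfen=14 Elkhorn=13 Juniper=14 → close Cedarfen (overflow 4)
  14÷3 = 4 each, +1 to first 2
Round 4: Briarlake=16 Elkhorn=18 Juniper=18 → close Elkhorn (overflow 8)
  18÷2 = 9 each, +1 to first 0
Round 5: Briarlake=25 Juniper=27 → close Briarlake (overflow 15)
  25÷1 = 25 each, +1 to first 0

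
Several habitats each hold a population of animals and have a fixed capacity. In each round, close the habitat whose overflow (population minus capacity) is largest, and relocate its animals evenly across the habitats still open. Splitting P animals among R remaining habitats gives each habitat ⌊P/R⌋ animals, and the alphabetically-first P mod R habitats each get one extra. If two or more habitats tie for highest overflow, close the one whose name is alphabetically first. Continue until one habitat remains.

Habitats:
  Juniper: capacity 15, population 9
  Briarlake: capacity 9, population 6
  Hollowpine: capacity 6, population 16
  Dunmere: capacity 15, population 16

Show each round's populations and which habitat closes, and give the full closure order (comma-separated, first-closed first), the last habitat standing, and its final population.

Round 1: Briarlake=6 Dunmere=16 Hollowpine=16 Juniper=9 → close Hollowpine (overflow 10)
  16÷3 = 5 each, +1 to first 1
Round 2: Briarlake=12 Dunmere=21 Juniper=14 → close Dunmere (overflow 6)
  21÷2 = 10 each, +1 to first 1
Round 3: Briarlake=23 Juniper=24 → close Briarlake (overflow 14)
  23÷1 = 23 each, +1 to first 0

Closure order: Hollowpine, Dunmere, Briarlake
Last habitat: Juniper with 47 animals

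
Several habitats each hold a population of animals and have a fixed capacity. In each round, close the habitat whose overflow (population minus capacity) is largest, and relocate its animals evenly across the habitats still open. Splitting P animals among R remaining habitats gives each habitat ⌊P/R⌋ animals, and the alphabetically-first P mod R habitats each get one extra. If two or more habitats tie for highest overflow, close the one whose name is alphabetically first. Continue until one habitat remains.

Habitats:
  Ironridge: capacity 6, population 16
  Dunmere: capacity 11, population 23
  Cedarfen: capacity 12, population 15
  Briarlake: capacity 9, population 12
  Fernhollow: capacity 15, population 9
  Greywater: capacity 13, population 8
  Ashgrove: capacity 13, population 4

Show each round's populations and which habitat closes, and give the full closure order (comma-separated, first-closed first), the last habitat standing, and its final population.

Closure order: Dunmere, Ironridge, Briarlake, Cedarfen, Fernhollow, Greywater
Last habitat: Ashgrove with 87 animals

Round 1: Ashgrove=4 Briarlake=12 Cedarfen=15 Dunmere=23 Fernhollow=9 Greywater=8 Ironridge=16 → close Dunmere (overflow 12)
  23÷6 = 3 each, +1 to first 5
Round 2: Ashgrove=8 Briarlake=16 Cedarfen=19 Fernhollow=13 Greywater=12 Ironridge=19 → close Ironridge (overflow 13)
  19÷5 = 3 each, +1 to first 4
Round 3: Ashgrove=12 Briarlake=20 Cedarfen=23 Fernhollow=17 Greywater=15 → close Briarlake (overflow 11)
  20÷4 = 5 each, +1 to first 0
Round 4: Ashgrove=17 Cedarfen=28 Fernhollow=22 Greywater=20 → close Cedarfen (overflow 16)
  28÷3 = 9 each, +1 to first 1
Round 5: Ashgrove=27 Fernhollow=31 Greywater=29 → close Fernhollow (overflow 16)
  31÷2 = 15 each, +1 to first 1
Round 6: Ashgrove=43 Greywater=44 → close Greywater (overflow 31)
  44÷1 = 44 each, +1 to first 0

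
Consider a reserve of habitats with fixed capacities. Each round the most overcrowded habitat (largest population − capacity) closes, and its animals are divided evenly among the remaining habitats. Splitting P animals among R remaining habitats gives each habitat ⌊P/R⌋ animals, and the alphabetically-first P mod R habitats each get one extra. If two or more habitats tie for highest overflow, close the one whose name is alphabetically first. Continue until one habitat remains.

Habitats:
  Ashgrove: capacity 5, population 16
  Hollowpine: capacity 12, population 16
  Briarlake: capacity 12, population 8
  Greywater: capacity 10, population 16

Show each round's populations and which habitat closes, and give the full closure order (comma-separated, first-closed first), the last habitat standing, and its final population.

Closure order: Ashgrove, Greywater, Hollowpine
Last habitat: Briarlake with 56 animals

Round 1: Ashgrove=16 Briarlake=8 Greywater=16 Hollowpine=16 → close Ashgrove (overflow 11)
  16÷3 = 5 each, +1 to first 1
Round 2: Briarlake=14 Greywater=21 Hollowpine=21 → close Greywater (overflow 11)
  21÷2 = 10 each, +1 to first 1
Round 3: Briarlake=25 Hollowpine=31 → close Hollowpine (overflow 19)
  31÷1 = 31 each, +1 to first 0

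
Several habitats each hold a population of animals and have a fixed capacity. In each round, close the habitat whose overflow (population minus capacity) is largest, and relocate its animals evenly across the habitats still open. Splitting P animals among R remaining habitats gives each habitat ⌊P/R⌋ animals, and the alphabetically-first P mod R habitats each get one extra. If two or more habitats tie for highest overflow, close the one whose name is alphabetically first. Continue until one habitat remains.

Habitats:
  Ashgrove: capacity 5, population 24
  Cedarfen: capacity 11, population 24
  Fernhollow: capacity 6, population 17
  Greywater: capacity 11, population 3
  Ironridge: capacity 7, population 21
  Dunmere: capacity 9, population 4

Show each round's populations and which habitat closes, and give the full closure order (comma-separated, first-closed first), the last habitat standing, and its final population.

Closure order: Ashgrove, Cedarfen, Ironridge, Fernhollow, Dunmere
Last habitat: Greywater with 93 animals

Round 1: Ashgrove=24 Cedarfen=24 Dunmere=4 Fernhollow=17 Greywater=3 Ironridge=21 → close Ashgrove (overflow 19)
  24÷5 = 4 each, +1 to first 4
Round 2: Cedarfen=29 Dunmere=9 Fernhollow=22 Greywater=8 Ironridge=25 → close Cedarfen (overflow 18)
  29÷4 = 7 each, +1 to first 1
Round 3: Dunmere=17 Fernhollow=29 Greywater=15 Ironridge=32 → close Ironridge (overflow 25)
  32÷3 = 10 each, +1 to first 2
Round 4: Dunmere=28 Fernhollow=40 Greywater=25 → close Fernhollow (overflow 34)
  40÷2 = 20 each, +1 to first 0
Round 5: Dunmere=48 Greywater=45 → close Dunmere (overflow 39)
  48÷1 = 48 each, +1 to first 0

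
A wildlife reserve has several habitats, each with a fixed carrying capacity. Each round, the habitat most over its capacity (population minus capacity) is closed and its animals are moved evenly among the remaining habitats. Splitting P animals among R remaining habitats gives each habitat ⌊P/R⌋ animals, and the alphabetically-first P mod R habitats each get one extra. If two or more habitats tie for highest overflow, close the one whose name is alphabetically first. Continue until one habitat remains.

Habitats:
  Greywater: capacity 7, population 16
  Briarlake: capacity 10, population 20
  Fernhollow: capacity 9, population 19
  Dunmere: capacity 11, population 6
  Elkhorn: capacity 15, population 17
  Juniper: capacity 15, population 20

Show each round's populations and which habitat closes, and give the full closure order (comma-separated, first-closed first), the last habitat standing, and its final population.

Round 1: Briarlake=20 Dunmere=6 Elkhorn=17 Fernhollow=19 Greywater=16 Juniper=20 → close Briarlake (overflow 10)
  20÷5 = 4 each, +1 to first 0
Round 2: Dunmere=10 Elkhorn=21 Fernhollow=23 Greywater=20 Juniper=24 → close Fernhollow (overflow 14)
  23÷4 = 5 each, +1 to first 3
Round 3: Dunmere=16 Elkhorn=27 Greywater=26 Juniper=29 → close Greywater (overflow 19)
  26÷3 = 8 each, +1 to first 2
Round 4: Dunmere=25 Elkhorn=36 Juniper=37 → close Juniper (overflow 22)
  37÷2 = 18 each, +1 to first 1
Round 5: Dunmere=44 Elkhorn=54 → close Elkhorn (overflow 39)
  54÷1 = 54 each, +1 to first 0

Closure order: Briarlake, Fernhollow, Greywater, Juniper, Elkhorn
Last habitat: Dunmere with 98 animals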